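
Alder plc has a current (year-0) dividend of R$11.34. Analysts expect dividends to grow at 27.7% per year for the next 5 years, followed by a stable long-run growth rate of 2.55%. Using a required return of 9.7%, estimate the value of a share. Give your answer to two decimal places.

R$439.19

Two-stage DDM. Project D₁…D_5 at 0.277, terminal growth 0.0255, discount at r = 0.097.
D_1 = 14.4812
D_2 = 18.4925
D_3 = 23.6149
D_4 = 30.1562
D_5 = 38.5095
Terminal value at t=5: TV = D_6/(r−g) = 39.4915/(0.097−0.0255) = 552.3281
P₀ = 14.4812/(1+0.097)^1 + 18.4925/(1+0.097)^2 + 23.6149/(1+0.097)^3 + 30.1562/(1+0.097)^4 + 38.5095/(1+0.097)^5 + 552.3281/(1+0.097)^5 = 439.1865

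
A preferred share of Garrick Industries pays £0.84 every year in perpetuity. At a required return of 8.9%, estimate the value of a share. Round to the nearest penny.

£9.44

Zero-growth DDM (perpetuity): P₀ = D/r = 0.84 / 0.089 = 9.4382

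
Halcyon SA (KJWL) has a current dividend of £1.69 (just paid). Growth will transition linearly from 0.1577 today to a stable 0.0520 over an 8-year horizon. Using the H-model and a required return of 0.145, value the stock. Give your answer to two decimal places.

£26.80

H-model: P₀ = D₀[(1+g_L) + H(g_S−g_L)]/(r−g_L), with H = 8/2 = 4.
P₀ = 1.69 × [(1+0.052) + 4×(0.1577−0.052)] / (0.145−0.052)
   = 1.69 × 1.4748 / 0.093 = 26.8001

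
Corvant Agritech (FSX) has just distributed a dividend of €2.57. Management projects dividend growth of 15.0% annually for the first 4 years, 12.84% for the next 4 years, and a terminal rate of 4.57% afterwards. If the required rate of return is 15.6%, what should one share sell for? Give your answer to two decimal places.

Three-stage DDM. Project D₁…D_8; terminal Gordon value at t=8 with g = 0.0457; discount at r = 0.156.
D_1 = 2.9555
D_2 = 3.3988
D_3 = 3.9086
D_4 = 4.4949
D_5 = 5.0721
D_6 = 5.7234
D_7 = 6.4582
D_8 = 7.2875
TV_8 = 7.6205/(0.156−0.0457) = 69.0889
P₀ = Σ Dₜ/(1+r)ᵗ + TV_8/(1+r)^8 = 41.2931

€41.29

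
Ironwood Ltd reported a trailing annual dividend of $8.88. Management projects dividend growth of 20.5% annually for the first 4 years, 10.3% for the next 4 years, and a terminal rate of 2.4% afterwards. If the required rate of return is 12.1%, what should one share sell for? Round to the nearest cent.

$205.56

Three-stage DDM. Project D₁…D_8; terminal Gordon value at t=8 with g = 0.024; discount at r = 0.121.
D_1 = 10.7004
D_2 = 12.8940
D_3 = 15.5372
D_4 = 18.7224
D_5 = 20.6508
D_6 = 22.7778
D_7 = 25.1239
D_8 = 27.7117
TV_8 = 28.3768/(0.121−0.024) = 292.5442
P₀ = Σ Dₜ/(1+r)ᵗ + TV_8/(1+r)^8 = 205.5554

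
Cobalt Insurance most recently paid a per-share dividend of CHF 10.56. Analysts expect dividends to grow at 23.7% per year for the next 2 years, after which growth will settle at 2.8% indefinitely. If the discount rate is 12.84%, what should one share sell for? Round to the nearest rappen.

Two-stage DDM. Project D₁…D_2 at 0.237, terminal growth 0.028, discount at r = 0.1284.
D_1 = 13.0627
D_2 = 16.1586
Terminal value at t=2: TV = D_3/(r−g) = 16.6110/(0.1284−0.028) = 165.4485
P₀ = 13.0627/(1+0.1284)^1 + 16.1586/(1+0.1284)^2 + 165.4485/(1+0.1284)^2 = 154.2049

CHF 154.20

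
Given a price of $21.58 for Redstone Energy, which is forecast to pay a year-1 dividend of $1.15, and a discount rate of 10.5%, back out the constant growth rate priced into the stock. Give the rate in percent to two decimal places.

From P₀ = D₁/(r − g), the implied growth is g = r − D₁/P₀.
g = 0.105 − 1.15/21.58 = 0.105 − 0.05329 = 0.05171

5.17%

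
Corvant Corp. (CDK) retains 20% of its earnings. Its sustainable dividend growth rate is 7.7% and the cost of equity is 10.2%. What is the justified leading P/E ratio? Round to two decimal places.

32.00

Payout ratio b = 1 − 0.20 = 0.80.
Justified leading P/E = b/(r−g) = 0.80/(0.102−0.077) = 32.0000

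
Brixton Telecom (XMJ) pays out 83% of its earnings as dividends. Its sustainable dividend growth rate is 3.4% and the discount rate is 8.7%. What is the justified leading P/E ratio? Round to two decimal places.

Justified leading P/E = b/(r−g) = 0.83/(0.087−0.034) = 15.6604

15.66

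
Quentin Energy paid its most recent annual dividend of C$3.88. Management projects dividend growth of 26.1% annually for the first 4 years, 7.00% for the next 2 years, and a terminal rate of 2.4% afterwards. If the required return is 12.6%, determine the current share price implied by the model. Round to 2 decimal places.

C$87.40

Three-stage DDM. Project D₁…D_6; terminal Gordon value at t=6 with g = 0.024; discount at r = 0.126.
D_1 = 4.8927
D_2 = 6.1697
D_3 = 7.7800
D_4 = 9.8105
D_5 = 10.4973
D_6 = 11.2321
TV_6 = 11.5016/(0.126−0.024) = 112.7611
P₀ = Σ Dₜ/(1+r)ᵗ + TV_6/(1+r)^6 = 87.4002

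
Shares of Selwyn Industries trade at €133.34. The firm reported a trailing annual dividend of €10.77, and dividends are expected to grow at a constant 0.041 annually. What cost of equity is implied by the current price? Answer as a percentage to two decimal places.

12.51%

Rearranging the constant-growth DDM: r = D₁/P₀ + g.
D₁ = 10.77 × (1 + 0.041) = 11.2116.
r = 11.2116 / 133.34 + 0.041 = 0.08408 + 0.041 = 0.12508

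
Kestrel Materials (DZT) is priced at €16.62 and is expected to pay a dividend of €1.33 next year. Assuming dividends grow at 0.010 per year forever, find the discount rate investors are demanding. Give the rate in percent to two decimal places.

Rearranging the constant-growth DDM: r = D₁/P₀ + g.
r = 1.3300 / 16.62 + 0.01 = 0.08002 + 0.01 = 0.09002

9.00%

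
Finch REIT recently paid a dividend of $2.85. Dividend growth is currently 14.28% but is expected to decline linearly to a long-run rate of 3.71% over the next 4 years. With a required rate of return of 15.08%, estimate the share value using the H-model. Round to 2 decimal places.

H-model: P₀ = D₀[(1+g_L) + H(g_S−g_L)]/(r−g_L), with H = 4/2 = 2.
P₀ = 2.85 × [(1+0.0371) + 2×(0.1428−0.0371)] / (0.1508−0.0371)
   = 2.85 × 1.2485 / 0.1137 = 31.2949

$31.29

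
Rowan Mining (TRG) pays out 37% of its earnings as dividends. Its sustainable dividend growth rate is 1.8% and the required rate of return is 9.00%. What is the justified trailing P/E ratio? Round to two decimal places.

5.23

Justified trailing P/E = b(1+g)/(r−g) = 0.37×(1+0.018)/(0.09−0.018) = 5.2314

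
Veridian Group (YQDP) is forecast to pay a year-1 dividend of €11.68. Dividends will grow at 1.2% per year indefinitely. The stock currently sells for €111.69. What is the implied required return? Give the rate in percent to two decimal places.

11.66%

Rearranging the constant-growth DDM: r = D₁/P₀ + g.
r = 11.6800 / 111.69 + 0.012 = 0.10458 + 0.012 = 0.11658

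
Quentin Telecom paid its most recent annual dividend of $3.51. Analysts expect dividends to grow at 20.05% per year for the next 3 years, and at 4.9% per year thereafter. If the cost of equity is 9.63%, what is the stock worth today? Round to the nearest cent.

Two-stage DDM. Project D₁…D_3 at 0.2005, terminal growth 0.049, discount at r = 0.0963.
D_1 = 4.2138
D_2 = 5.0586
D_3 = 6.0729
Terminal value at t=3: TV = D_4/(r−g) = 6.3704/(0.0963−0.049) = 134.6815
P₀ = 4.2138/(1+0.0963)^1 + 5.0586/(1+0.0963)^2 + 6.0729/(1+0.0963)^3 + 134.6815/(1+0.0963)^3 = 114.8777

$114.88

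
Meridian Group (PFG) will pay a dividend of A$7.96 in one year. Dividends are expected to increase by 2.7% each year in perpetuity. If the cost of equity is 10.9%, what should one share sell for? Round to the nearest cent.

A$97.07

Gordon growth model: P₀ = D₁/(r − g), with D₁ = 7.96 given directly.
P₀ = 7.9600 / (0.109 − 0.027) = 7.9600 / 0.082 = 97.0732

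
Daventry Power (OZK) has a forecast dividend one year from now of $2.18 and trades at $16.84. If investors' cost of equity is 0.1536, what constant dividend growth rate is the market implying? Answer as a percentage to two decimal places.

From P₀ = D₁/(r − g), the implied growth is g = r − D₁/P₀.
g = 0.1536 − 2.18/16.84 = 0.1536 − 0.12945 = 0.02415

2.41%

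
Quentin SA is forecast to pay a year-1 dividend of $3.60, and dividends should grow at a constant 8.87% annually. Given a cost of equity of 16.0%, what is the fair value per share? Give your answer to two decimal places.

$50.49

Gordon growth model: P₀ = D₁/(r − g), with D₁ = 3.60 given directly.
P₀ = 3.6000 / (0.16 − 0.0887) = 3.6000 / 0.0713 = 50.4909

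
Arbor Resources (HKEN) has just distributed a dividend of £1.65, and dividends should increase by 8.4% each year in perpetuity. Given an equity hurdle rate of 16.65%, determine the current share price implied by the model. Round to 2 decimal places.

£21.68

Gordon growth model: P₀ = D₁/(r − g). D₁ = 1.65 × (1 + 0.084) = 1.7886.
P₀ = 1.7886 / (0.1665 − 0.084) = 1.7886 / 0.0825 = 21.6800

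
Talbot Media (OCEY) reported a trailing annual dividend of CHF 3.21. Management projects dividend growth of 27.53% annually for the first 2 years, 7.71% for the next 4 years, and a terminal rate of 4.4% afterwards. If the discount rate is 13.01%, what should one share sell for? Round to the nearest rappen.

Three-stage DDM. Project D₁…D_6; terminal Gordon value at t=6 with g = 0.044; discount at r = 0.1301.
D_1 = 4.0937
D_2 = 5.2207
D_3 = 5.6232
D_4 = 6.0568
D_5 = 6.5238
D_6 = 7.0267
TV_6 = 7.3359/(0.1301−0.044) = 85.2023
P₀ = Σ Dₜ/(1+r)ᵗ + TV_6/(1+r)^6 = 63.1349

CHF 63.13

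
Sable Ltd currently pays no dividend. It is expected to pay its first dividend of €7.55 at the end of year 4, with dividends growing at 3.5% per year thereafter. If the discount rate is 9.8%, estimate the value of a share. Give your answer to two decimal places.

Deferred-dividend DDM. At t=3 the remaining stream is a growing perpetuity with first payment D_4 = 7.55.
V_3 = D_4/(r−g) = 7.55/(0.098−0.035) = 119.8413
P₀ = V_3/(1+r)^3 = 119.8413/(1+0.098)^3 = 90.5314

€90.53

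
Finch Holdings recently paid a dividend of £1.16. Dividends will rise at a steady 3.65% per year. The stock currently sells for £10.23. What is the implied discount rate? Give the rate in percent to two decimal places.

15.40%

Rearranging the constant-growth DDM: r = D₁/P₀ + g.
D₁ = 1.16 × (1 + 0.0365) = 1.2023.
r = 1.2023 / 10.23 + 0.0365 = 0.11753 + 0.0365 = 0.15403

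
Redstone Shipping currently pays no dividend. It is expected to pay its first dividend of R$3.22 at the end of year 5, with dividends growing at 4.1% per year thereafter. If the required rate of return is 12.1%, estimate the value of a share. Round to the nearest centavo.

Deferred-dividend DDM. At t=4 the remaining stream is a growing perpetuity with first payment D_5 = 3.22.
V_4 = D_5/(r−g) = 3.22/(0.121−0.041) = 40.2500
P₀ = V_4/(1+r)^4 = 40.2500/(1+0.121)^4 = 25.4885

R$25.49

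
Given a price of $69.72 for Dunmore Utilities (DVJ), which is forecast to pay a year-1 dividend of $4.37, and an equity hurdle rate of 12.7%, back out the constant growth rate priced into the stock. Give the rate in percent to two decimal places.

From P₀ = D₁/(r − g), the implied growth is g = r − D₁/P₀.
g = 0.127 − 4.37/69.72 = 0.127 − 0.06268 = 0.06432

6.43%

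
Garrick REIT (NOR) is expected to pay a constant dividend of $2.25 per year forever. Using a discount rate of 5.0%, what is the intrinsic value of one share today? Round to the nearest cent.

$45.00

Zero-growth DDM (perpetuity): P₀ = D/r = 2.25 / 0.05 = 45.0000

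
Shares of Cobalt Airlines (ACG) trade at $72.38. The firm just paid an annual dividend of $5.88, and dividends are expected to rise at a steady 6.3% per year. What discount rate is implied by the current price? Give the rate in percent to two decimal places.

14.94%

Rearranging the constant-growth DDM: r = D₁/P₀ + g.
D₁ = 5.88 × (1 + 0.063) = 6.2504.
r = 6.2504 / 72.38 + 0.063 = 0.08636 + 0.063 = 0.14936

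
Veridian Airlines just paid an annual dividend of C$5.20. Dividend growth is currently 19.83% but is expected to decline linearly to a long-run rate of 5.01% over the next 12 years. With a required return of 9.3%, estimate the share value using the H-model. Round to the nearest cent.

C$235.07

H-model: P₀ = D₀[(1+g_L) + H(g_S−g_L)]/(r−g_L), with H = 12/2 = 6.
P₀ = 5.20 × [(1+0.0501) + 6×(0.1983−0.0501)] / (0.093−0.0501)
   = 5.20 × 1.9393 / 0.0429 = 235.0667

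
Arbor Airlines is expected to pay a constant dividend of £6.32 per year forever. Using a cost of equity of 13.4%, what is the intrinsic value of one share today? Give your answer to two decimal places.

Zero-growth DDM (perpetuity): P₀ = D/r = 6.32 / 0.134 = 47.1642

£47.16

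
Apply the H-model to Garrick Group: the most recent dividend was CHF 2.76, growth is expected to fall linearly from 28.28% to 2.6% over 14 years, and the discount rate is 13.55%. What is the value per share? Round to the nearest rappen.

H-model: P₀ = D₀[(1+g_L) + H(g_S−g_L)]/(r−g_L), with H = 14/2 = 7.
P₀ = 2.76 × [(1+0.026) + 7×(0.2828−0.026)] / (0.1355−0.026)
   = 2.76 × 2.8236 / 0.1095 = 71.1702

CHF 71.17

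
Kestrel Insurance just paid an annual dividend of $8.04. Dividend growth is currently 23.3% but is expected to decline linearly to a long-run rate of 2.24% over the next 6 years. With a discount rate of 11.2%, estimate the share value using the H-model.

H-model: P₀ = D₀[(1+g_L) + H(g_S−g_L)]/(r−g_L), with H = 6/2 = 3.
P₀ = 8.04 × [(1+0.0224) + 3×(0.233−0.0224)] / (0.112−0.0224)
   = 8.04 × 1.6542 / 0.0896 = 148.4349

$148.43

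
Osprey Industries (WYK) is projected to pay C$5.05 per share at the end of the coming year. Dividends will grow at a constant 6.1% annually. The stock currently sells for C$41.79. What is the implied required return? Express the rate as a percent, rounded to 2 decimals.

Rearranging the constant-growth DDM: r = D₁/P₀ + g.
r = 5.0500 / 41.79 + 0.061 = 0.12084 + 0.061 = 0.18184

18.18%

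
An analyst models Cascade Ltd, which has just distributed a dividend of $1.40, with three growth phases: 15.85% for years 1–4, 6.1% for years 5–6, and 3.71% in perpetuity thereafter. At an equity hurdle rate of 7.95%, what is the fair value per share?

Three-stage DDM. Project D₁…D_6; terminal Gordon value at t=6 with g = 0.0371; discount at r = 0.0795.
D_1 = 1.6219
D_2 = 1.8790
D_3 = 2.1768
D_4 = 2.5218
D_5 = 2.6756
D_6 = 2.8389
TV_6 = 2.9442/(0.0795−0.0371) = 69.4381
P₀ = Σ Dₜ/(1+r)ᵗ + TV_6/(1+r)^6 = 54.2010

$54.20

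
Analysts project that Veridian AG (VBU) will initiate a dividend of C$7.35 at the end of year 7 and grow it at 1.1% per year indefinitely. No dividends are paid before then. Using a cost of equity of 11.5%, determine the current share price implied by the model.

Deferred-dividend DDM. At t=6 the remaining stream is a growing perpetuity with first payment D_7 = 7.35.
V_6 = D_7/(r−g) = 7.35/(0.115−0.011) = 70.6731
P₀ = V_6/(1+r)^6 = 70.6731/(1+0.115)^6 = 36.7794

C$36.78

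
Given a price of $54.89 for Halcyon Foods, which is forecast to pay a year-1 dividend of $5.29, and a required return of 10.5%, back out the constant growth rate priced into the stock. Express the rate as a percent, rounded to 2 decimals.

0.86%

From P₀ = D₁/(r − g), the implied growth is g = r − D₁/P₀.
g = 0.105 − 5.29/54.89 = 0.105 − 0.09637 = 0.00863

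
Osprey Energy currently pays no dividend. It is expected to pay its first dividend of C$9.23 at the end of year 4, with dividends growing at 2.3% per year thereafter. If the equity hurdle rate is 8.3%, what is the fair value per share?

C$121.11

Deferred-dividend DDM. At t=3 the remaining stream is a growing perpetuity with first payment D_4 = 9.23.
V_3 = D_4/(r−g) = 9.23/(0.083−0.023) = 153.8333
P₀ = V_3/(1+r)^3 = 153.8333/(1+0.083)^3 = 121.1058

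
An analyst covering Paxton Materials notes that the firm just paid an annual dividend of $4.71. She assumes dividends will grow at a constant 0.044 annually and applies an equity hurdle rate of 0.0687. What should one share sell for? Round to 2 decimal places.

Gordon growth model: P₀ = D₁/(r − g). D₁ = 4.71 × (1 + 0.044) = 4.9172.
P₀ = 4.9172 / (0.0687 − 0.044) = 4.9172 / 0.0247 = 199.0785

$199.08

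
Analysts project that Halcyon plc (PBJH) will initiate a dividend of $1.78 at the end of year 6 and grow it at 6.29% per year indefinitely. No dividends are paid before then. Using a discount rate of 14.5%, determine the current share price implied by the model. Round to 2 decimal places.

Deferred-dividend DDM. At t=5 the remaining stream is a growing perpetuity with first payment D_6 = 1.78.
V_5 = D_6/(r−g) = 1.78/(0.145−0.0629) = 21.6809
P₀ = V_5/(1+r)^5 = 21.6809/(1+0.145)^5 = 11.0166

$11.02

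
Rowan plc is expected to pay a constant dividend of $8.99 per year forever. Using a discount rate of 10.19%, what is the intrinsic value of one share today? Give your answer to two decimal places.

Zero-growth DDM (perpetuity): P₀ = D/r = 8.99 / 0.1019 = 88.2237

$88.22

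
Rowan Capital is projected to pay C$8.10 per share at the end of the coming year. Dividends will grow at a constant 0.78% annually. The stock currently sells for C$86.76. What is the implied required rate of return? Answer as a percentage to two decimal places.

Rearranging the constant-growth DDM: r = D₁/P₀ + g.
r = 8.1000 / 86.76 + 0.0078 = 0.09336 + 0.0078 = 0.10116

10.12%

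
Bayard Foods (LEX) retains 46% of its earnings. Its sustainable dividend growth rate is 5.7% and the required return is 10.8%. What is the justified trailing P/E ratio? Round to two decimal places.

11.19

Payout ratio b = 1 − 0.46 = 0.54.
Justified trailing P/E = b(1+g)/(r−g) = 0.54×(1+0.057)/(0.108−0.057) = 11.1918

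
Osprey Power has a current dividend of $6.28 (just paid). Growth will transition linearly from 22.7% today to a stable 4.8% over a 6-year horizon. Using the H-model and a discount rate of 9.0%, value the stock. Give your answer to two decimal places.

$237.00

H-model: P₀ = D₀[(1+g_L) + H(g_S−g_L)]/(r−g_L), with H = 6/2 = 3.
P₀ = 6.28 × [(1+0.048) + 3×(0.227−0.048)] / (0.09−0.048)
   = 6.28 × 1.5850 / 0.042 = 236.9952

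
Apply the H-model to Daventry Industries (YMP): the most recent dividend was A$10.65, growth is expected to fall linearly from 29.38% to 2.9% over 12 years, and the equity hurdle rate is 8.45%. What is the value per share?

H-model: P₀ = D₀[(1+g_L) + H(g_S−g_L)]/(r−g_L), with H = 12/2 = 6.
P₀ = 10.65 × [(1+0.029) + 6×(0.2938−0.029)] / (0.0845−0.029)
   = 10.65 × 2.6178 / 0.0555 = 502.3346

A$502.33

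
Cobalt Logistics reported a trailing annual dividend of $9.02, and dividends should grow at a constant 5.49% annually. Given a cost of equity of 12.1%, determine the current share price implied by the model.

Gordon growth model: P₀ = D₁/(r − g). D₁ = 9.02 × (1 + 0.0549) = 9.5152.
P₀ = 9.5152 / (0.121 − 0.0549) = 9.5152 / 0.0661 = 143.9516

$143.95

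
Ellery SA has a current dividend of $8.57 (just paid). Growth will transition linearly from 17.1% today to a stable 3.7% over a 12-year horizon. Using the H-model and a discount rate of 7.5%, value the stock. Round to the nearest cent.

H-model: P₀ = D₀[(1+g_L) + H(g_S−g_L)]/(r−g_L), with H = 12/2 = 6.
P₀ = 8.57 × [(1+0.037) + 6×(0.171−0.037)] / (0.075−0.037)
   = 8.57 × 1.8410 / 0.038 = 415.1939

$415.19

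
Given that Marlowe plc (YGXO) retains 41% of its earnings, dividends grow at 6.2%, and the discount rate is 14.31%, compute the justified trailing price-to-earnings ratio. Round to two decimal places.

7.73

Payout ratio b = 1 − 0.41 = 0.59.
Justified trailing P/E = b(1+g)/(r−g) = 0.59×(1+0.062)/(0.1431−0.062) = 7.7260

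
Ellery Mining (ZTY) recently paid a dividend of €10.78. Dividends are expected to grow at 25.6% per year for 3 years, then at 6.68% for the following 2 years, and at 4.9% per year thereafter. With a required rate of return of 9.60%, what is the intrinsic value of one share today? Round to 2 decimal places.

€416.96

Three-stage DDM. Project D₁…D_5; terminal Gordon value at t=5 with g = 0.049; discount at r = 0.096.
D_1 = 13.5397
D_2 = 17.0058
D_3 = 21.3593
D_4 = 22.7861
D_5 = 24.3082
TV_5 = 25.4994/(0.096−0.049) = 542.5395
P₀ = Σ Dₜ/(1+r)ᵗ + TV_5/(1+r)^5 = 416.9642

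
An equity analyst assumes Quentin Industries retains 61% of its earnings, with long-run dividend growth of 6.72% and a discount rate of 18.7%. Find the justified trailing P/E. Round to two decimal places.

Payout ratio b = 1 − 0.61 = 0.39.
Justified trailing P/E = b(1+g)/(r−g) = 0.39×(1+0.0672)/(0.187−0.0672) = 3.4742

3.47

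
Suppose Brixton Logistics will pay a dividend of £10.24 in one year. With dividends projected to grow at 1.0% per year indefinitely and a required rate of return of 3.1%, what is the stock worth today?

£487.62

Gordon growth model: P₀ = D₁/(r − g), with D₁ = 10.24 given directly.
P₀ = 10.2400 / (0.031 − 0.01) = 10.2400 / 0.021 = 487.6190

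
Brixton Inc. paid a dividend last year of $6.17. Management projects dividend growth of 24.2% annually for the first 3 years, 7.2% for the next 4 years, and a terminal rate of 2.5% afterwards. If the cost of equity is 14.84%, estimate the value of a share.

$97.28

Three-stage DDM. Project D₁…D_7; terminal Gordon value at t=7 with g = 0.025; discount at r = 0.1484.
D_1 = 7.6631
D_2 = 9.5176
D_3 = 11.8209
D_4 = 12.6720
D_5 = 13.5844
D_6 = 14.5624
D_7 = 15.6109
TV_7 = 16.0012/(0.1484−0.025) = 129.6695
P₀ = Σ Dₜ/(1+r)ᵗ + TV_7/(1+r)^7 = 97.2811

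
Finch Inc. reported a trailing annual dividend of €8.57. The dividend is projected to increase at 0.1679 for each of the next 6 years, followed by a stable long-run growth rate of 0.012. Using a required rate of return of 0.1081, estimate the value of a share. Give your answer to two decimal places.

€185.76

Two-stage DDM. Project D₁…D_6 at 0.1679, terminal growth 0.012, discount at r = 0.1081.
D_1 = 10.0089
D_2 = 11.6894
D_3 = 13.6520
D_4 = 15.9442
D_5 = 18.6213
D_6 = 21.7478
Terminal value at t=6: TV = D_7/(r−g) = 22.0087/(0.1081−0.012) = 229.0192
P₀ = 10.0089/(1+0.1081)^1 + 11.6894/(1+0.1081)^2 + 13.6520/(1+0.1081)^3 + 15.9442/(1+0.1081)^4 + 18.6213/(1+0.1081)^5 + 21.7478/(1+0.1081)^6 + 229.0192/(1+0.1081)^6 = 185.7627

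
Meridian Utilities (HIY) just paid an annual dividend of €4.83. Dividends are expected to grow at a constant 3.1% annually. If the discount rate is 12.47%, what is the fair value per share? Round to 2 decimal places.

Gordon growth model: P₀ = D₁/(r − g). D₁ = 4.83 × (1 + 0.031) = 4.9797.
P₀ = 4.9797 / (0.1247 − 0.031) = 4.9797 / 0.0937 = 53.1455

€53.15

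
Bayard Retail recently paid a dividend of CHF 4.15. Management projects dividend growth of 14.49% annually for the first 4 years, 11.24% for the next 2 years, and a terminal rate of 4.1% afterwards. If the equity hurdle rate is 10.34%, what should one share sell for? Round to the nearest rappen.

Three-stage DDM. Project D₁…D_6; terminal Gordon value at t=6 with g = 0.041; discount at r = 0.1034.
D_1 = 4.7513
D_2 = 5.4398
D_3 = 6.2280
D_4 = 7.1305
D_5 = 7.9319
D_6 = 8.8235
TV_6 = 9.1853/(0.1034−0.041) = 147.1995
P₀ = Σ Dₜ/(1+r)ᵗ + TV_6/(1+r)^6 = 109.5255

CHF 109.53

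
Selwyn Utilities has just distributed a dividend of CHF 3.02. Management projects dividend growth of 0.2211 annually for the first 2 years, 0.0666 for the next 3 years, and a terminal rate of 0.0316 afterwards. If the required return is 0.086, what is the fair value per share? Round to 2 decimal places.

Three-stage DDM. Project D₁…D_5; terminal Gordon value at t=5 with g = 0.0316; discount at r = 0.086.
D_1 = 3.6877
D_2 = 4.5031
D_3 = 4.8030
D_4 = 5.1229
D_5 = 5.4640
TV_5 = 5.6367/(0.086−0.0316) = 103.6159
P₀ = Σ Dₜ/(1+r)ᵗ + TV_5/(1+r)^5 = 86.8564

CHF 86.86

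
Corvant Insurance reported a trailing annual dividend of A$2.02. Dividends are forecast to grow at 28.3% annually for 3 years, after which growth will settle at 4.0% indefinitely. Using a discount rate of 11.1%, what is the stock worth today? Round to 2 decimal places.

A$53.71

Two-stage DDM. Project D₁…D_3 at 0.283, terminal growth 0.04, discount at r = 0.111.
D_1 = 2.5917
D_2 = 3.3251
D_3 = 4.2661
Terminal value at t=3: TV = D_4/(r−g) = 4.4367/(0.111−0.04) = 62.4894
P₀ = 2.5917/(1+0.111)^1 + 3.3251/(1+0.111)^2 + 4.2661/(1+0.111)^3 + 62.4894/(1+0.111)^3 = 53.7060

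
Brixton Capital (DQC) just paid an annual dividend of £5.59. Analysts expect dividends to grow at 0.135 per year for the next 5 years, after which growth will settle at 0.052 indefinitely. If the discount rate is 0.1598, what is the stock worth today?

Two-stage DDM. Project D₁…D_5 at 0.135, terminal growth 0.052, discount at r = 0.1598.
D_1 = 6.3446
D_2 = 7.2012
D_3 = 8.1733
D_4 = 9.2767
D_5 = 10.5291
Terminal value at t=5: TV = D_6/(r−g) = 11.0766/(0.1598−0.052) = 102.7515
P₀ = 6.3446/(1+0.1598)^1 + 7.2012/(1+0.1598)^2 + 8.1733/(1+0.1598)^3 + 9.2767/(1+0.1598)^4 + 10.5291/(1+0.1598)^5 + 102.7515/(1+0.1598)^5 = 75.1709

£75.17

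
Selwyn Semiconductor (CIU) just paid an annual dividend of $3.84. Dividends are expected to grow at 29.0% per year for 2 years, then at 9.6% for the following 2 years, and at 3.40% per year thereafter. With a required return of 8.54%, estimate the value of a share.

$132.25

Three-stage DDM. Project D₁…D_4; terminal Gordon value at t=4 with g = 0.034; discount at r = 0.0854.
D_1 = 4.9536
D_2 = 6.3901
D_3 = 7.0036
D_4 = 7.6759
TV_4 = 7.9369/(0.0854−0.034) = 154.4149
P₀ = Σ Dₜ/(1+r)ᵗ + TV_4/(1+r)^4 = 132.2534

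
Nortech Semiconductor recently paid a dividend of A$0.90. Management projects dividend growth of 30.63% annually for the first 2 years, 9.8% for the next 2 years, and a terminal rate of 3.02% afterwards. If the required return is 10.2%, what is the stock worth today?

Three-stage DDM. Project D₁…D_4; terminal Gordon value at t=4 with g = 0.0302; discount at r = 0.102.
D_1 = 1.1757
D_2 = 1.5358
D_3 = 1.6863
D_4 = 1.8515
TV_4 = 1.9075/(0.102−0.0302) = 26.5662
P₀ = Σ Dₜ/(1+r)ᵗ + TV_4/(1+r)^4 = 22.8607

A$22.86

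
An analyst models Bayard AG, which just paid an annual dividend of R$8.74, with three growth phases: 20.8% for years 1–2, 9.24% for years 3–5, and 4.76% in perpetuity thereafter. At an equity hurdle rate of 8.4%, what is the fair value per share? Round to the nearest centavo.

Three-stage DDM. Project D₁…D_5; terminal Gordon value at t=5 with g = 0.0476; discount at r = 0.084.
D_1 = 10.5579
D_2 = 12.7540
D_3 = 13.9324
D_4 = 15.2198
D_5 = 16.6261
TV_5 = 17.4175/(0.084−0.0476) = 478.5028
P₀ = Σ Dₜ/(1+r)ᵗ + TV_5/(1+r)^5 = 373.3594

R$373.36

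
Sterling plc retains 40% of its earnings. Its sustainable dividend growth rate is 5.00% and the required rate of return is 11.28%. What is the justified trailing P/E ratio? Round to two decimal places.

10.03

Payout ratio b = 1 − 0.40 = 0.60.
Justified trailing P/E = b(1+g)/(r−g) = 0.60×(1+0.05)/(0.1128−0.05) = 10.0318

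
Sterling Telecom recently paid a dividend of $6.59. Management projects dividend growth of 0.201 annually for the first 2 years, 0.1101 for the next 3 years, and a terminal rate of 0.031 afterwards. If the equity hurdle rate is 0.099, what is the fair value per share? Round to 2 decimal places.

$162.14

Three-stage DDM. Project D₁…D_5; terminal Gordon value at t=5 with g = 0.031; discount at r = 0.099.
D_1 = 7.9146
D_2 = 9.5054
D_3 = 10.5520
D_4 = 11.7137
D_5 = 13.0034
TV_5 = 13.4065/(0.099−0.031) = 197.1549
P₀ = Σ Dₜ/(1+r)ᵗ + TV_5/(1+r)^5 = 162.1375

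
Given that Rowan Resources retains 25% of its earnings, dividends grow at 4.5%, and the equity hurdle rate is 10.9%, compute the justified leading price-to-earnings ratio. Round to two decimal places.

11.72

Payout ratio b = 1 − 0.25 = 0.75.
Justified leading P/E = b/(r−g) = 0.75/(0.109−0.045) = 11.7188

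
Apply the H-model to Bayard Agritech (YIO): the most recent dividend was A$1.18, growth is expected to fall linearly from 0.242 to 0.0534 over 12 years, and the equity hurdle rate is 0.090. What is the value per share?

H-model: P₀ = D₀[(1+g_L) + H(g_S−g_L)]/(r−g_L), with H = 12/2 = 6.
P₀ = 1.18 × [(1+0.0534) + 6×(0.242−0.0534)] / (0.09−0.0534)
   = 1.18 × 2.1850 / 0.0366 = 70.4454

A$70.45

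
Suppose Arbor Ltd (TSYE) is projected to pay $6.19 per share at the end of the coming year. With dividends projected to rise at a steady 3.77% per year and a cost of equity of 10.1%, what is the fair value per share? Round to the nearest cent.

Gordon growth model: P₀ = D₁/(r − g), with D₁ = 6.19 given directly.
P₀ = 6.1900 / (0.101 − 0.0377) = 6.1900 / 0.0633 = 97.7883

$97.79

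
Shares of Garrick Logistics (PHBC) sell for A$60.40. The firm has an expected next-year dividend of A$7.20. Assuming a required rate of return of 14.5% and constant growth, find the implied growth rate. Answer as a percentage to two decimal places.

2.58%

From P₀ = D₁/(r − g), the implied growth is g = r − D₁/P₀.
g = 0.145 − 7.20/60.40 = 0.145 − 0.11921 = 0.02579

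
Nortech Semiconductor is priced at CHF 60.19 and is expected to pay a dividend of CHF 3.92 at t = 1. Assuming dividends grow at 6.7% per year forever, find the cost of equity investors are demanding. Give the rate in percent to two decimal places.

13.21%

Rearranging the constant-growth DDM: r = D₁/P₀ + g.
r = 3.9200 / 60.19 + 0.067 = 0.06513 + 0.067 = 0.13213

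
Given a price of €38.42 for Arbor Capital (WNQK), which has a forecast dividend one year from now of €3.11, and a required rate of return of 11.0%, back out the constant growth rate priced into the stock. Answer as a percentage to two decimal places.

From P₀ = D₁/(r − g), the implied growth is g = r − D₁/P₀.
g = 0.11 − 3.11/38.42 = 0.11 − 0.08095 = 0.02905

2.91%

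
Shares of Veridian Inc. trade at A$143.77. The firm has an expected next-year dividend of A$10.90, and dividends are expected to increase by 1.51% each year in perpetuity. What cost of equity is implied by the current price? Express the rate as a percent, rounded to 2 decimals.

Rearranging the constant-growth DDM: r = D₁/P₀ + g.
r = 10.9000 / 143.77 + 0.0151 = 0.07582 + 0.0151 = 0.09092

9.09%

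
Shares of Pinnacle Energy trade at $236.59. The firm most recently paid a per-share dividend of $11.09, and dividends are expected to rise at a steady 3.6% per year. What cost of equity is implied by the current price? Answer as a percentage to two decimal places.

8.46%

Rearranging the constant-growth DDM: r = D₁/P₀ + g.
D₁ = 11.09 × (1 + 0.036) = 11.4892.
r = 11.4892 / 236.59 + 0.036 = 0.04856 + 0.036 = 0.08456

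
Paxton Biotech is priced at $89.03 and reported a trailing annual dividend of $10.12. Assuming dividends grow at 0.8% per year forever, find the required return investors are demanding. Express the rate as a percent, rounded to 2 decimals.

Rearranging the constant-growth DDM: r = D₁/P₀ + g.
D₁ = 10.12 × (1 + 0.008) = 10.2010.
r = 10.2010 / 89.03 + 0.008 = 0.11458 + 0.008 = 0.12258

12.26%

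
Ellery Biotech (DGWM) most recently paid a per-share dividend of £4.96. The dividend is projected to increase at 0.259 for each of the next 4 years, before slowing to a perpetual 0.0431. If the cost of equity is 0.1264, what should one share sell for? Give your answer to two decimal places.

£123.35

Two-stage DDM. Project D₁…D_4 at 0.259, terminal growth 0.0431, discount at r = 0.1264.
D_1 = 6.2446
D_2 = 7.8620
D_3 = 9.8983
D_4 = 12.4619
Terminal value at t=4: TV = D_5/(r−g) = 12.9990/(0.1264−0.0431) = 156.0506
P₀ = 6.2446/(1+0.1264)^1 + 7.8620/(1+0.1264)^2 + 9.8983/(1+0.1264)^3 + 12.4619/(1+0.1264)^4 + 156.0506/(1+0.1264)^4 = 123.3459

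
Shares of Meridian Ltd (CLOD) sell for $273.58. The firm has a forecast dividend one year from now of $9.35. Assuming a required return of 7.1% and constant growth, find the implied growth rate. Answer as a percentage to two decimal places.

From P₀ = D₁/(r − g), the implied growth is g = r − D₁/P₀.
g = 0.071 − 9.35/273.58 = 0.071 − 0.03418 = 0.03682

3.68%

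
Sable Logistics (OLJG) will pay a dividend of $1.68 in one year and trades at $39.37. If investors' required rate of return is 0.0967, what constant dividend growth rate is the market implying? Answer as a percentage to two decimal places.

5.40%

From P₀ = D₁/(r − g), the implied growth is g = r − D₁/P₀.
g = 0.0967 − 1.68/39.37 = 0.0967 − 0.04267 = 0.05403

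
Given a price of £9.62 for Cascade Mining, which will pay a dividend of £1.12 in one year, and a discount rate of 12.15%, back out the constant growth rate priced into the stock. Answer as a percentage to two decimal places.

From P₀ = D₁/(r − g), the implied growth is g = r − D₁/P₀.
g = 0.1215 − 1.12/9.62 = 0.1215 − 0.11642 = 0.00508

0.51%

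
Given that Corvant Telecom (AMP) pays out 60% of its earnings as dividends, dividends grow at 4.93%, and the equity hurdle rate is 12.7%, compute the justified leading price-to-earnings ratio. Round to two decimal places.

Justified leading P/E = b/(r−g) = 0.60/(0.127−0.0493) = 7.7220

7.72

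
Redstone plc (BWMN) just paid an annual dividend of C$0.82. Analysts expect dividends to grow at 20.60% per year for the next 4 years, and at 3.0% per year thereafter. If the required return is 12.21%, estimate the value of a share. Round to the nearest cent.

Two-stage DDM. Project D₁…D_4 at 0.206, terminal growth 0.03, discount at r = 0.1221.
D_1 = 0.9889
D_2 = 1.1926
D_3 = 1.4383
D_4 = 1.7346
Terminal value at t=4: TV = D_5/(r−g) = 1.7867/(0.1221−0.03) = 19.3991
P₀ = 0.9889/(1+0.1221)^1 + 1.1926/(1+0.1221)^2 + 1.4383/(1+0.1221)^3 + 1.7346/(1+0.1221)^4 + 19.3991/(1+0.1221)^4 = 16.1771

C$16.18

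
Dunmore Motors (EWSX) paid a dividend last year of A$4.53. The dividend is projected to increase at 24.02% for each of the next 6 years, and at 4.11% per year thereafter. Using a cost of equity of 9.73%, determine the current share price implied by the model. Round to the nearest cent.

Two-stage DDM. Project D₁…D_6 at 0.2402, terminal growth 0.0411, discount at r = 0.0973.
D_1 = 5.6181
D_2 = 6.9676
D_3 = 8.6412
D_4 = 10.7168
D_5 = 13.2910
D_6 = 16.4835
Terminal value at t=6: TV = D_7/(r−g) = 17.1609/(0.0973−0.0411) = 305.3548
P₀ = 5.6181/(1+0.0973)^1 + 6.9676/(1+0.0973)^2 + 8.6412/(1+0.0973)^3 + 10.7168/(1+0.0973)^4 + 13.2910/(1+0.0973)^5 + 16.4835/(1+0.0973)^6 + 305.3548/(1+0.0973)^6 = 217.5616

A$217.56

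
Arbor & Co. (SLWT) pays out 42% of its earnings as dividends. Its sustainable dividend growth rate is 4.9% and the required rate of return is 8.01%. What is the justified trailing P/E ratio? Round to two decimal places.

14.17

Justified trailing P/E = b(1+g)/(r−g) = 0.42×(1+0.049)/(0.0801−0.049) = 14.1666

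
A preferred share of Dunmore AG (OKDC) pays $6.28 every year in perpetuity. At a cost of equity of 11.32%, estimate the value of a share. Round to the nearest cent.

$55.48

Zero-growth DDM (perpetuity): P₀ = D/r = 6.28 / 0.1132 = 55.4770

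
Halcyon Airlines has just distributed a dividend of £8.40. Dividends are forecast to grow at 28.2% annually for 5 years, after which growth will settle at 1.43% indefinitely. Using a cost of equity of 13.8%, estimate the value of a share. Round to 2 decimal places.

Two-stage DDM. Project D₁…D_5 at 0.282, terminal growth 0.0143, discount at r = 0.138.
D_1 = 10.7688
D_2 = 13.8056
D_3 = 17.6988
D_4 = 22.6898
D_5 = 29.0884
Terminal value at t=5: TV = D_6/(r−g) = 29.5043/(0.138−0.0143) = 238.5152
P₀ = 10.7688/(1+0.138)^1 + 13.8056/(1+0.138)^2 + 17.6988/(1+0.138)^3 + 22.6898/(1+0.138)^4 + 29.0884/(1+0.138)^5 + 238.5152/(1+0.138)^5 = 185.8720

£185.87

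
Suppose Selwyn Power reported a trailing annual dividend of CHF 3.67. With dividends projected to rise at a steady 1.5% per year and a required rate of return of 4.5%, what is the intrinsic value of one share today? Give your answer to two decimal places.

Gordon growth model: P₀ = D₁/(r − g). D₁ = 3.67 × (1 + 0.015) = 3.7250.
P₀ = 3.7250 / (0.045 − 0.015) = 3.7250 / 0.03 = 124.1683

CHF 124.17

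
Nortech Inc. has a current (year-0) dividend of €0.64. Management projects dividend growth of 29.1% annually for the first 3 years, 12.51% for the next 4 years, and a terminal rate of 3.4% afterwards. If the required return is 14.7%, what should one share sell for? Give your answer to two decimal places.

Three-stage DDM. Project D₁…D_7; terminal Gordon value at t=7 with g = 0.034; discount at r = 0.147.
D_1 = 0.8262
D_2 = 1.0667
D_3 = 1.3771
D_4 = 1.5494
D_5 = 1.7432
D_6 = 1.9612
D_7 = 2.2066
TV_7 = 2.2816/(0.147−0.034) = 20.1913
P₀ = Σ Dₜ/(1+r)ᵗ + TV_7/(1+r)^7 = 13.6538

€13.65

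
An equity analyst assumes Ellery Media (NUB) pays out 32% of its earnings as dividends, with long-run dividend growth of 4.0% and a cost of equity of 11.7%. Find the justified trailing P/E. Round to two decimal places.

Justified trailing P/E = b(1+g)/(r−g) = 0.32×(1+0.04)/(0.117−0.04) = 4.3221

4.32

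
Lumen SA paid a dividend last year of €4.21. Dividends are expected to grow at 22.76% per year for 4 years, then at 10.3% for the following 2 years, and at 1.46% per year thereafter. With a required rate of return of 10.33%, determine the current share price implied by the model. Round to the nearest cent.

€108.82

Three-stage DDM. Project D₁…D_6; terminal Gordon value at t=6 with g = 0.0146; discount at r = 0.1033.
D_1 = 5.1682
D_2 = 6.3445
D_3 = 7.7885
D_4 = 9.5611
D_5 = 10.5459
D_6 = 11.6322
TV_6 = 11.8020/(0.1033−0.0146) = 133.0552
P₀ = Σ Dₜ/(1+r)ᵗ + TV_6/(1+r)^6 = 108.8165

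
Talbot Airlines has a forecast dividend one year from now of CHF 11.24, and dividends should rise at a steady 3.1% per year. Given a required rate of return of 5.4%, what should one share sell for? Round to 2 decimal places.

Gordon growth model: P₀ = D₁/(r − g), with D₁ = 11.24 given directly.
P₀ = 11.2400 / (0.054 − 0.031) = 11.2400 / 0.023 = 488.6957

CHF 488.70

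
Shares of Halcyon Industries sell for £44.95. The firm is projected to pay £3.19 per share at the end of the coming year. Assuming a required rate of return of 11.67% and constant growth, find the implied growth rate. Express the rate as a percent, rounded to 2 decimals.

From P₀ = D₁/(r − g), the implied growth is g = r − D₁/P₀.
g = 0.1167 − 3.19/44.95 = 0.1167 − 0.07097 = 0.04573

4.57%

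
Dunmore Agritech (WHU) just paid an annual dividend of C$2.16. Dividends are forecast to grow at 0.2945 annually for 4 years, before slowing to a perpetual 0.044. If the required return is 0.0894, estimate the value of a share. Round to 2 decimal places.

Two-stage DDM. Project D₁…D_4 at 0.2945, terminal growth 0.044, discount at r = 0.0894.
D_1 = 2.7961
D_2 = 3.6196
D_3 = 4.6855
D_4 = 6.0654
Terminal value at t=4: TV = D_5/(r−g) = 6.3323/(0.0894−0.044) = 139.4783
P₀ = 2.7961/(1+0.0894)^1 + 3.6196/(1+0.0894)^2 + 4.6855/(1+0.0894)^3 + 6.0654/(1+0.0894)^4 + 139.4783/(1+0.0894)^4 = 112.5748

C$112.57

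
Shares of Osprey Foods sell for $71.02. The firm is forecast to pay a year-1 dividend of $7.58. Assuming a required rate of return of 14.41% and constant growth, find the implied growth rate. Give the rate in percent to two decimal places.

From P₀ = D₁/(r − g), the implied growth is g = r − D₁/P₀.
g = 0.1441 − 7.58/71.02 = 0.1441 − 0.10673 = 0.03737

3.74%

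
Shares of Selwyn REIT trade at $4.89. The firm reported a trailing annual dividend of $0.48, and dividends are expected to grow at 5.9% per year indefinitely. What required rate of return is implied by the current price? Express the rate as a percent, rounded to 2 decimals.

Rearranging the constant-growth DDM: r = D₁/P₀ + g.
D₁ = 0.48 × (1 + 0.059) = 0.5083.
r = 0.5083 / 4.89 + 0.059 = 0.10395 + 0.059 = 0.16295

16.30%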